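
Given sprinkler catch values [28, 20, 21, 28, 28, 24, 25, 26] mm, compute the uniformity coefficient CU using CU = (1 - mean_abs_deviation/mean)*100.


mean = 25.000000 mm
MAD = 2.500000 mm
CU = (1 - 2.500000/25.000000)*100

90.0000 %


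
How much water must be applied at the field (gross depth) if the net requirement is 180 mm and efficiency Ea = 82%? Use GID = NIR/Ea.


Ea = 82% = 0.82
GID = NIR / Ea = 180 / 0.82 = 219.5122 mm

219.5122 mm


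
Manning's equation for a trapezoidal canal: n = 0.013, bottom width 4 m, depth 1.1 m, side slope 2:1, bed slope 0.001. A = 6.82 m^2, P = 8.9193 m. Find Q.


R = A/P = 6.82/8.9193 = 0.764634
Q = (1/0.013) * 6.82 * 0.764634^(2/3) * 0.001^0.5

13.8721 m^3/s


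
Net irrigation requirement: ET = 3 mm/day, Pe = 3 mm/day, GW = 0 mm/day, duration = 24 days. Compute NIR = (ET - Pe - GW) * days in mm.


Daily deficit = ET - Pe - GW = 3 - 3 - 0 = 0 mm/day
NIR = 0 * 24 = 0 mm

0 mm


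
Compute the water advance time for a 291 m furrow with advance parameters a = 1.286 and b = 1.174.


t = (L/a)^(1/b)
t = (291/1.286)^(1/1.174)
t = 226.283048^(1/1.174)

101.3132 min


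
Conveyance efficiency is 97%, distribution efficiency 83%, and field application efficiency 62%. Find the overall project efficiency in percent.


Ec = 0.97, Eb = 0.83, Ea = 0.62
E = 0.97 * 0.83 * 0.62 * 100 = 49.9162%

49.9162 %


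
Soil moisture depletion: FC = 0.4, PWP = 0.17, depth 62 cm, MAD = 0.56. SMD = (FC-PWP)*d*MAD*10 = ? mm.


SMD = (FC - PWP) * d * MAD * 10
SMD = (0.4 - 0.17) * 62 * 0.56 * 10
SMD = 0.2300 * 62 * 0.56 * 10

79.8560 mm


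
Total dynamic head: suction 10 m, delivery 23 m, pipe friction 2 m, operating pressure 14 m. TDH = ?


TDH = Hs + Hd + hf + Hp = 10 + 23 + 2 + 14 = 49

49 m


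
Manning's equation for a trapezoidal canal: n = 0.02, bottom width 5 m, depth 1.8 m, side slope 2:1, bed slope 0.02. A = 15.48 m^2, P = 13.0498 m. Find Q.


R = A/P = 15.48/13.0498 = 1.186225
Q = (1/0.02) * 15.48 * 1.186225^(2/3) * 0.02^0.5

122.6594 m^3/s


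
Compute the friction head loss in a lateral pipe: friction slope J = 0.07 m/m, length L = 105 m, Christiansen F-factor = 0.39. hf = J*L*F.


hf = J * L * F = 0.07 * 105 * 0.39 = 2.8665 m

2.8665 m


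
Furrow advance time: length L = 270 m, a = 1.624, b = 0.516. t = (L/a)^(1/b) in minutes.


t = (L/a)^(1/b)
t = (270/1.624)^(1/0.516)
t = 166.256158^(1/0.516)

20129.4927 min


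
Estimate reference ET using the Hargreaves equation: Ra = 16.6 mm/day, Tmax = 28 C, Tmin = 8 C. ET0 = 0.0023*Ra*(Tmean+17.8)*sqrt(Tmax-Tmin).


Tmean = (Tmax + Tmin)/2 = (28 + 8)/2 = 18.0
ET0 = 0.0023 * 16.6 * (18.0 + 17.8) * sqrt(28 - 8)
ET0 = 0.0023 * 16.6 * 35.8 * 4.472136

6.1127 mm/day


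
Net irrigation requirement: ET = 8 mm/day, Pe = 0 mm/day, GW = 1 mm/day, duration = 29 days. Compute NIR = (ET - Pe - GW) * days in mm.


Daily deficit = ET - Pe - GW = 8 - 0 - 1 = 7 mm/day
NIR = 7 * 29 = 203 mm

203.0000 mm


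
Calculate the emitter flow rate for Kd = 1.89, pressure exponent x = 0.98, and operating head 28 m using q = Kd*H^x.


q = Kd * H^x = 1.89 * 28^0.98 = 1.89 * 26.194787

49.5081 L/h


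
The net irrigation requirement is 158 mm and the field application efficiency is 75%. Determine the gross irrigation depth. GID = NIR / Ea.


Ea = 75% = 0.75
GID = NIR / Ea = 158 / 0.75 = 210.6667 mm

210.6667 mm


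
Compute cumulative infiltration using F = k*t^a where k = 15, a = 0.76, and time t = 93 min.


F = k * t^a = 15 * 93^0.76
F = 15 * 31.336251

470.0438 mm


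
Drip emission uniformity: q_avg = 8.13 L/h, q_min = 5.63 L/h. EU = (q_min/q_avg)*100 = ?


EU = (q_min/q_avg)*100 = (5.63/8.13)*100 = 69.2497%

69.2497 %


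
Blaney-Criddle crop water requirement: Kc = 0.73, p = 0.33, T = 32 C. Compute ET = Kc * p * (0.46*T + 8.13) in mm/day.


ET = Kc * p * (0.46*T + 8.13)
ET = 0.73 * 0.33 * (0.46*32 + 8.13)
ET = 0.73 * 0.33 * 22.8500

5.5046 mm/day


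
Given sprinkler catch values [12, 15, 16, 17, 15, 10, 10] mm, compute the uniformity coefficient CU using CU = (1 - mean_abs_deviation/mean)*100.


mean = 13.571429 mm
MAD = 2.489796 mm
CU = (1 - 2.489796/13.571429)*100

81.6541 %


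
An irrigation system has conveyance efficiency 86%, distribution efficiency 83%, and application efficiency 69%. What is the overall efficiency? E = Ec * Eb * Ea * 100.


Ec = 0.86, Eb = 0.83, Ea = 0.69
E = 0.86 * 0.83 * 0.69 * 100 = 49.2522%

49.2522 %


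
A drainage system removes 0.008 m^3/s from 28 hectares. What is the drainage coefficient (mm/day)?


DC = Q * 86400 / (A * 10000) * 1000
DC = 0.008 * 86400 / (28 * 10000) * 1000
DC = 691200.0000 / 280000

2.4686 mm/day


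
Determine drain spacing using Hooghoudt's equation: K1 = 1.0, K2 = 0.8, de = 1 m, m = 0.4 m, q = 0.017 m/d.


S^2 = 8*K2*de*m/q + 4*K1*m^2/q
S^2 = 8*0.8*1*0.4/0.017 + 4*1.0*0.4^2/0.017
S = sqrt(188.2353)

13.7199 m


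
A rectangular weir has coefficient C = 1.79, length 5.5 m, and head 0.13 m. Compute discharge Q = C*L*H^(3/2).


Q = C * L * H^(3/2) = 1.79 * 5.5 * 0.13^1.5 = 1.79 * 5.5 * 0.046872

0.4615 m^3/s


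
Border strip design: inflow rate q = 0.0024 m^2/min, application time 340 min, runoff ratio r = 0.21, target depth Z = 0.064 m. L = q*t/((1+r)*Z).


L = q*t/((1+r)*Z)
L = 0.0024*340/((1+0.21)*0.064)
L = 0.816/0.07744

10.5372 m


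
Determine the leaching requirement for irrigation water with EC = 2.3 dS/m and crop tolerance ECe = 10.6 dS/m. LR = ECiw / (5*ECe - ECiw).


LR = ECiw / (5*ECe - ECiw)
LR = 2.3 / (5*10.6 - 2.3)
LR = 2.3 / 50.7000

0.0454


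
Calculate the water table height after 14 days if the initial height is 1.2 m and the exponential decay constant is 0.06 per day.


m = m0 * exp(-k*t)
m = 1.2 * exp(-0.06 * 14)
m = 1.2 * exp(-0.8400)

0.5181 m


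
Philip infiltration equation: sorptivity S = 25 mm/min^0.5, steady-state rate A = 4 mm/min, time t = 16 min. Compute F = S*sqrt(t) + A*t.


F = S*sqrt(t) + A*t
F = 25*sqrt(16) + 4*16
F = 25*4.000000 + 64

164.0000 mm


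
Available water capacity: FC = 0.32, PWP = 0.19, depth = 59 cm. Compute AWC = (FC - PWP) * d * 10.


AWC = (FC - PWP) * d * 10
AWC = (0.32 - 0.19) * 59 * 10
AWC = 0.1300 * 59 * 10

76.7000 mm


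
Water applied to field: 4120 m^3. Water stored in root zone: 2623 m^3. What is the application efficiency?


Ea = V_root / V_field * 100 = 2623 / 4120 * 100 = 63.6650%

63.6650 %


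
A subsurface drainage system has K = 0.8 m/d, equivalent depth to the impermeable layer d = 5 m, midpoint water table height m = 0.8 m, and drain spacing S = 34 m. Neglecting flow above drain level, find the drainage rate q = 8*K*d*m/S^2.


q = 8*K*d*m/S^2
q = 8*0.8*5*0.8/34^2
q = 25.6000 / 1156

0.0221 m/d


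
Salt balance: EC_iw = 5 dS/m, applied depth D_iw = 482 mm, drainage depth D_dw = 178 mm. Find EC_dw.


EC_dw = EC_iw * D_iw / D_dw
EC_dw = 5 * 482 / 178
EC_dw = 2410 / 178

13.5393 dS/m


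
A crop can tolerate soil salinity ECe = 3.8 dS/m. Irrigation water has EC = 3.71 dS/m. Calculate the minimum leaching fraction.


LR = ECiw / (5*ECe - ECiw)
LR = 3.71 / (5*3.8 - 3.71)
LR = 3.71 / 15.2900

0.2426


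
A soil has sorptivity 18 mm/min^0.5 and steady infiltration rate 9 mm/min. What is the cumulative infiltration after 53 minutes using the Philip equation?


F = S*sqrt(t) + A*t
F = 18*sqrt(53) + 9*53
F = 18*7.280110 + 477

608.0420 mm


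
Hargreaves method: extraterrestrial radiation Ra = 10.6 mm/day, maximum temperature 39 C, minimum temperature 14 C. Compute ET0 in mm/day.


Tmean = (Tmax + Tmin)/2 = (39 + 14)/2 = 26.5
ET0 = 0.0023 * 10.6 * (26.5 + 17.8) * sqrt(39 - 14)
ET0 = 0.0023 * 10.6 * 44.3 * 5.000000

5.4002 mm/day


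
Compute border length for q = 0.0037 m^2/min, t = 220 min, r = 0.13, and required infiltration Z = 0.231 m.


L = q*t/((1+r)*Z)
L = 0.0037*220/((1+0.13)*0.231)
L = 0.814/0.26103

3.1184 m


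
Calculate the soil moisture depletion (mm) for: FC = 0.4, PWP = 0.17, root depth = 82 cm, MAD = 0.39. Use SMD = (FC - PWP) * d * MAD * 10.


SMD = (FC - PWP) * d * MAD * 10
SMD = (0.4 - 0.17) * 82 * 0.39 * 10
SMD = 0.2300 * 82 * 0.39 * 10

73.5540 mm


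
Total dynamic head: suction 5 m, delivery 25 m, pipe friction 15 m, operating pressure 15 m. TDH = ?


TDH = Hs + Hd + hf + Hp = 5 + 25 + 15 + 15 = 60

60 m


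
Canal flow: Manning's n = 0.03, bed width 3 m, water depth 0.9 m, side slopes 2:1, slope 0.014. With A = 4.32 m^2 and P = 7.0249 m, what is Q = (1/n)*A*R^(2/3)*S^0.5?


R = A/P = 4.32/7.0249 = 0.614955
Q = (1/0.03) * 4.32 * 0.614955^(2/3) * 0.014^0.5

12.3213 m^3/s


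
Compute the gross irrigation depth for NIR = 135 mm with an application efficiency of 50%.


Ea = 50% = 0.5
GID = NIR / Ea = 135 / 0.5 = 270.0000 mm

270.0000 mm


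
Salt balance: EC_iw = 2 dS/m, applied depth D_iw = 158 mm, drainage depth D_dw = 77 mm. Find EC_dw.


EC_dw = EC_iw * D_iw / D_dw
EC_dw = 2 * 158 / 77
EC_dw = 316 / 77

4.1039 dS/m


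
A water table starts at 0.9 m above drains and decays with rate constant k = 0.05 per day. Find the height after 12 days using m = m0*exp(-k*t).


m = m0 * exp(-k*t)
m = 0.9 * exp(-0.05 * 12)
m = 0.9 * exp(-0.6000)

0.4939 m


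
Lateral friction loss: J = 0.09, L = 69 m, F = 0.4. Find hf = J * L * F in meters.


hf = J * L * F = 0.09 * 69 * 0.4 = 2.4840 m

2.4840 m


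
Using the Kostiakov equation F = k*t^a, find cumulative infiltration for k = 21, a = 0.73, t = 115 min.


F = k * t^a = 21 * 115^0.73
F = 21 * 31.938126

670.7006 mm


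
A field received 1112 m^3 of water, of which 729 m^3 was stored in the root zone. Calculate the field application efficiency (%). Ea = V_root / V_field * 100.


Ea = V_root / V_field * 100 = 729 / 1112 * 100 = 65.5576%

65.5576 %


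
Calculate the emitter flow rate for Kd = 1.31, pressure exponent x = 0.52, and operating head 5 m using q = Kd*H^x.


q = Kd * H^x = 1.31 * 5^0.52 = 1.31 * 2.309215

3.0251 L/h


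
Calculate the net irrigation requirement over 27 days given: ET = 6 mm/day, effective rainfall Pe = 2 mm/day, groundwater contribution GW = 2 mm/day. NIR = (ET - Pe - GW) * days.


Daily deficit = ET - Pe - GW = 6 - 2 - 2 = 2 mm/day
NIR = 2 * 27 = 54 mm

54.0000 mm


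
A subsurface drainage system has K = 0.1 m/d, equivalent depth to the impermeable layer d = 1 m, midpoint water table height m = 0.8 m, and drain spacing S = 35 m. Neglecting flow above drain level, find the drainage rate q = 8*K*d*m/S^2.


q = 8*K*d*m/S^2
q = 8*0.1*1*0.8/35^2
q = 0.6400 / 1225

5.2245e-04 m/d


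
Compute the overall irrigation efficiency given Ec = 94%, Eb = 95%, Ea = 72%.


Ec = 0.94, Eb = 0.95, Ea = 0.72
E = 0.94 * 0.95 * 0.72 * 100 = 64.2960%

64.2960 %


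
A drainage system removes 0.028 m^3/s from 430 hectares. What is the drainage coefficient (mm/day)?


DC = Q * 86400 / (A * 10000) * 1000
DC = 0.028 * 86400 / (430 * 10000) * 1000
DC = 2419200.0000 / 4300000

0.5626 mm/day


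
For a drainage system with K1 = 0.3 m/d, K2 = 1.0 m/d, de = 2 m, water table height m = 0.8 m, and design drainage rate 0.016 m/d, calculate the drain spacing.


S^2 = 8*K2*de*m/q + 4*K1*m^2/q
S^2 = 8*1.0*2*0.8/0.016 + 4*0.3*0.8^2/0.016
S = sqrt(848.0000)

29.1204 m


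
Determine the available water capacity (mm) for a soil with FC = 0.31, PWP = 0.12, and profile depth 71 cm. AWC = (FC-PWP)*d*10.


AWC = (FC - PWP) * d * 10
AWC = (0.31 - 0.12) * 71 * 10
AWC = 0.1900 * 71 * 10

134.9000 mm


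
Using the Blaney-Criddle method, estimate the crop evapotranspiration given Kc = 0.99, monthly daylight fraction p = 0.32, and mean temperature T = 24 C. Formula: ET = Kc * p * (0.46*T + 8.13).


ET = Kc * p * (0.46*T + 8.13)
ET = 0.99 * 0.32 * (0.46*24 + 8.13)
ET = 0.99 * 0.32 * 19.1700

6.0731 mm/day


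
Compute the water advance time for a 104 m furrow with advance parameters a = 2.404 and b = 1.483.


t = (L/a)^(1/b)
t = (104/2.404)^(1/1.483)
t = 43.261231^(1/1.483)

12.6834 min


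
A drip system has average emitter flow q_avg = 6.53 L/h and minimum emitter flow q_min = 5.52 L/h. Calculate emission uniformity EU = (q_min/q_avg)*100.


EU = (q_min/q_avg)*100 = (5.52/6.53)*100 = 84.5329%

84.5329 %


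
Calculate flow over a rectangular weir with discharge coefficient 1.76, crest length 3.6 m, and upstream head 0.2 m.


Q = C * L * H^(3/2) = 1.76 * 3.6 * 0.2^1.5 = 1.76 * 3.6 * 0.089443

0.5667 m^3/s


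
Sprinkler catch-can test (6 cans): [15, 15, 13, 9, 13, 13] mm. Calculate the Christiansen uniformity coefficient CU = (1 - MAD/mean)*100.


mean = 13.000000 mm
MAD = 1.333333 mm
CU = (1 - 1.333333/13.000000)*100

89.7436 %


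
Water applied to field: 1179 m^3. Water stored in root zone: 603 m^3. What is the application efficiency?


Ea = V_root / V_field * 100 = 603 / 1179 * 100 = 51.1450%

51.1450 %


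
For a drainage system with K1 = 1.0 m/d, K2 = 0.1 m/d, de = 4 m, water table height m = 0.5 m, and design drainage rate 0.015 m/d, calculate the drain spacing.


S^2 = 8*K2*de*m/q + 4*K1*m^2/q
S^2 = 8*0.1*4*0.5/0.015 + 4*1.0*0.5^2/0.015
S = sqrt(173.3333)

13.1656 m


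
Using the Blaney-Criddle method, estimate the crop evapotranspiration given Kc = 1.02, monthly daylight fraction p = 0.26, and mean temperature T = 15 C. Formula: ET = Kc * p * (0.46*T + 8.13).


ET = Kc * p * (0.46*T + 8.13)
ET = 1.02 * 0.26 * (0.46*15 + 8.13)
ET = 1.02 * 0.26 * 15.0300

3.9860 mm/day


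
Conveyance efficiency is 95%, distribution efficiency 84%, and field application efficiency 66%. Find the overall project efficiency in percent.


Ec = 0.95, Eb = 0.84, Ea = 0.66
E = 0.95 * 0.84 * 0.66 * 100 = 52.6680%

52.6680 %


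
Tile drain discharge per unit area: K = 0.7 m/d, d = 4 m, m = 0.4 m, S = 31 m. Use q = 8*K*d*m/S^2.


q = 8*K*d*m/S^2
q = 8*0.7*4*0.4/31^2
q = 8.9600 / 961

0.0093 m/d


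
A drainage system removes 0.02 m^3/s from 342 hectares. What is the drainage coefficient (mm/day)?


DC = Q * 86400 / (A * 10000) * 1000
DC = 0.02 * 86400 / (342 * 10000) * 1000
DC = 1728000.0000 / 3420000

0.5053 mm/day


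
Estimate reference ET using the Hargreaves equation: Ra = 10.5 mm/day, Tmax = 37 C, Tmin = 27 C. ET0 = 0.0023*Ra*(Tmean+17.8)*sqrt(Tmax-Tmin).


Tmean = (Tmax + Tmin)/2 = (37 + 27)/2 = 32.0
ET0 = 0.0023 * 10.5 * (32.0 + 17.8) * sqrt(37 - 27)
ET0 = 0.0023 * 10.5 * 49.8 * 3.162278

3.8032 mm/day


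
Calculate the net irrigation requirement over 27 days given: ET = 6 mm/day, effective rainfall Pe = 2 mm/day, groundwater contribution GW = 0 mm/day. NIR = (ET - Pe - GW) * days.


Daily deficit = ET - Pe - GW = 6 - 2 - 0 = 4 mm/day
NIR = 4 * 27 = 108 mm

108.0000 mm


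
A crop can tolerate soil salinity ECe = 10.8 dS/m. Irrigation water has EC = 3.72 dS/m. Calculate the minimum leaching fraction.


LR = ECiw / (5*ECe - ECiw)
LR = 3.72 / (5*10.8 - 3.72)
LR = 3.72 / 50.2800

0.0740


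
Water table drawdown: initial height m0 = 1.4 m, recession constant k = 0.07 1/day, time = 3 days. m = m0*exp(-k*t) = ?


m = m0 * exp(-k*t)
m = 1.4 * exp(-0.07 * 3)
m = 1.4 * exp(-0.2100)

1.1348 m


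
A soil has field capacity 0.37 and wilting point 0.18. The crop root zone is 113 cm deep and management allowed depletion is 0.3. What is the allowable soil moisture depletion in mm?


SMD = (FC - PWP) * d * MAD * 10
SMD = (0.37 - 0.18) * 113 * 0.3 * 10
SMD = 0.1900 * 113 * 0.3 * 10

64.4100 mm


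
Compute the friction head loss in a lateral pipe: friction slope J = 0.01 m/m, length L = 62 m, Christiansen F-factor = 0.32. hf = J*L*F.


hf = J * L * F = 0.01 * 62 * 0.32 = 0.1984 m

0.1984 m


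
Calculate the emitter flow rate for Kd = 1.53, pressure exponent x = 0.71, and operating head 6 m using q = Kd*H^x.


q = Kd * H^x = 1.53 * 6^0.71 = 1.53 * 3.568514

5.4598 L/h


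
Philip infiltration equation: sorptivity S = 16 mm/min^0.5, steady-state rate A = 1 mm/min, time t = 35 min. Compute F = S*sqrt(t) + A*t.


F = S*sqrt(t) + A*t
F = 16*sqrt(35) + 1*35
F = 16*5.916080 + 35

129.6573 mm


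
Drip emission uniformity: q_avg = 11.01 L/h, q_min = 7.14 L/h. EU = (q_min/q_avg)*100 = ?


EU = (q_min/q_avg)*100 = (7.14/11.01)*100 = 64.8501%

64.8501 %


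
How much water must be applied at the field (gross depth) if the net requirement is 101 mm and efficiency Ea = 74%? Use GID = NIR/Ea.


Ea = 74% = 0.74
GID = NIR / Ea = 101 / 0.74 = 136.4865 mm

136.4865 mm


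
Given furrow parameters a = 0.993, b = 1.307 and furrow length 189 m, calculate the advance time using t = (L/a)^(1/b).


t = (L/a)^(1/b)
t = (189/0.993)^(1/1.307)
t = 190.332326^(1/1.307)

55.4728 min


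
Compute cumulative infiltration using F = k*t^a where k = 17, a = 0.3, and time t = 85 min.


F = k * t^a = 17 * 85^0.3
F = 17 * 3.791628

64.4577 mm


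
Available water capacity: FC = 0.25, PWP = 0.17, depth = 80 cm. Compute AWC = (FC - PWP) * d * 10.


AWC = (FC - PWP) * d * 10
AWC = (0.25 - 0.17) * 80 * 10
AWC = 0.0800 * 80 * 10

64.0000 mm


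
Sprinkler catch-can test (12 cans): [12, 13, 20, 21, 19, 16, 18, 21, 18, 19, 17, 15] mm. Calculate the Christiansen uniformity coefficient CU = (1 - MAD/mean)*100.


mean = 17.416667 mm
MAD = 2.347222 mm
CU = (1 - 2.347222/17.416667)*100

86.5231 %


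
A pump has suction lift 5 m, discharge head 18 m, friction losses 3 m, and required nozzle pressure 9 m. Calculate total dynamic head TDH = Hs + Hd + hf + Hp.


TDH = Hs + Hd + hf + Hp = 5 + 18 + 3 + 9 = 35

35 m


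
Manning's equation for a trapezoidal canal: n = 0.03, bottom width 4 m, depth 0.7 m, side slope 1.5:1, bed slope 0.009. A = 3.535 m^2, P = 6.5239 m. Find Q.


R = A/P = 3.535/6.5239 = 0.541854
Q = (1/0.03) * 3.535 * 0.541854^(2/3) * 0.009^0.5

7.4298 m^3/s


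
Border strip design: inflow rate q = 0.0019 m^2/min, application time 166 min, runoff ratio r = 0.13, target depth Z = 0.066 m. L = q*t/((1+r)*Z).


L = q*t/((1+r)*Z)
L = 0.0019*166/((1+0.13)*0.066)
L = 0.3154/0.07458

4.2290 m


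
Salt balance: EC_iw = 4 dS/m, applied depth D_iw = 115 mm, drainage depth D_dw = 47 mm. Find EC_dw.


EC_dw = EC_iw * D_iw / D_dw
EC_dw = 4 * 115 / 47
EC_dw = 460 / 47

9.7872 dS/m


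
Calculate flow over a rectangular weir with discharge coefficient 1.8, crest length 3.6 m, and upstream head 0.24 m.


Q = C * L * H^(3/2) = 1.8 * 3.6 * 0.24^1.5 = 1.8 * 3.6 * 0.117576

0.7619 m^3/s


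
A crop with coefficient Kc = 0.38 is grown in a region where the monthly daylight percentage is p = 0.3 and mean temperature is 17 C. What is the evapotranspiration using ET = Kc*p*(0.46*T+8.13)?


ET = Kc * p * (0.46*T + 8.13)
ET = 0.38 * 0.3 * (0.46*17 + 8.13)
ET = 0.38 * 0.3 * 15.9500

1.8183 mm/day


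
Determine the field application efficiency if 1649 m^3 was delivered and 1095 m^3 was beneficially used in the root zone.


Ea = V_root / V_field * 100 = 1095 / 1649 * 100 = 66.4039%

66.4039 %


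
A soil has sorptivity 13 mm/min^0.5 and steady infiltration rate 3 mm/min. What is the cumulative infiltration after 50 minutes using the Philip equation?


F = S*sqrt(t) + A*t
F = 13*sqrt(50) + 3*50
F = 13*7.071068 + 150

241.9239 mm


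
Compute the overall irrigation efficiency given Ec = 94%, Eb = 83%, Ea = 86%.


Ec = 0.94, Eb = 0.83, Ea = 0.86
E = 0.94 * 0.83 * 0.86 * 100 = 67.0972%

67.0972 %


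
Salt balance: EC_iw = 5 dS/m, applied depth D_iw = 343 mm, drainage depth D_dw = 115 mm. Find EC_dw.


EC_dw = EC_iw * D_iw / D_dw
EC_dw = 5 * 343 / 115
EC_dw = 1715 / 115

14.9130 dS/m


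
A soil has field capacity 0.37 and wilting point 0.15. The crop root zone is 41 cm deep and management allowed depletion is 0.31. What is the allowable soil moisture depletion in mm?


SMD = (FC - PWP) * d * MAD * 10
SMD = (0.37 - 0.15) * 41 * 0.31 * 10
SMD = 0.2200 * 41 * 0.31 * 10

27.9620 mm


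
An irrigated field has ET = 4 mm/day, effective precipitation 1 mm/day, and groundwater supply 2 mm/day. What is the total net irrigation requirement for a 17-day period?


Daily deficit = ET - Pe - GW = 4 - 1 - 2 = 1 mm/day
NIR = 1 * 17 = 17 mm

17.0000 mm


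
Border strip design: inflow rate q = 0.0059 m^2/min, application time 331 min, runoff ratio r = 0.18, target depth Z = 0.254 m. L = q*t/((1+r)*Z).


L = q*t/((1+r)*Z)
L = 0.0059*331/((1+0.18)*0.254)
L = 1.9529/0.29972

6.5157 m


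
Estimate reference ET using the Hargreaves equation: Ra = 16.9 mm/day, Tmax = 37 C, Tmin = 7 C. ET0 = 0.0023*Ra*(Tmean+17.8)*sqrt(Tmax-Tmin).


Tmean = (Tmax + Tmin)/2 = (37 + 7)/2 = 22.0
ET0 = 0.0023 * 16.9 * (22.0 + 17.8) * sqrt(37 - 7)
ET0 = 0.0023 * 16.9 * 39.8 * 5.477226

8.4734 mm/day


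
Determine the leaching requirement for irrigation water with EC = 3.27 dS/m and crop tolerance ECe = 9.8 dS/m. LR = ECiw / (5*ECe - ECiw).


LR = ECiw / (5*ECe - ECiw)
LR = 3.27 / (5*9.8 - 3.27)
LR = 3.27 / 45.7300

0.0715


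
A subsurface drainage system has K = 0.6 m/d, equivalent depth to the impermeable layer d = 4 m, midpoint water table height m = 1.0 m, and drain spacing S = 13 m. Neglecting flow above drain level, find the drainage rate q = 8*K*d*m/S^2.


q = 8*K*d*m/S^2
q = 8*0.6*4*1.0/13^2
q = 19.2000 / 169

0.1136 m/d


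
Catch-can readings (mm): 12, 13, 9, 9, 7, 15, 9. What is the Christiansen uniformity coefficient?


mean = 10.571429 mm
MAD = 2.367347 mm
CU = (1 - 2.367347/10.571429)*100

77.6062 %


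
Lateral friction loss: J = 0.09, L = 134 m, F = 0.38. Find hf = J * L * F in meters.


hf = J * L * F = 0.09 * 134 * 0.38 = 4.5828 m

4.5828 m


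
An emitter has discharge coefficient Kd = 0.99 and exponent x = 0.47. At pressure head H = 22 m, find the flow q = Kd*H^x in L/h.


q = Kd * H^x = 0.99 * 22^0.47 = 0.99 * 4.275025

4.2323 L/h


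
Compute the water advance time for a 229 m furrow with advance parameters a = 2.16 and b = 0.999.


t = (L/a)^(1/b)
t = (229/2.16)^(1/0.999)
t = 106.018519^(1/0.999)

106.5146 min


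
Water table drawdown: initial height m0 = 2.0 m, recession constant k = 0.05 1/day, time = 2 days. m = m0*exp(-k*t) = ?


m = m0 * exp(-k*t)
m = 2.0 * exp(-0.05 * 2)
m = 2.0 * exp(-0.1000)

1.8097 m


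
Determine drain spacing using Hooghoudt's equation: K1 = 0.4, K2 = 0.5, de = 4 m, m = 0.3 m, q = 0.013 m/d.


S^2 = 8*K2*de*m/q + 4*K1*m^2/q
S^2 = 8*0.5*4*0.3/0.013 + 4*0.4*0.3^2/0.013
S = sqrt(380.3077)

19.5015 m


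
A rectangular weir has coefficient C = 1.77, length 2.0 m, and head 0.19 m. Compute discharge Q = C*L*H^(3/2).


Q = C * L * H^(3/2) = 1.77 * 2.0 * 0.19^1.5 = 1.77 * 2.0 * 0.082819

0.2932 m^3/s


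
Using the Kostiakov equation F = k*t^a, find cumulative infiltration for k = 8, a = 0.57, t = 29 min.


F = k * t^a = 8 * 29^0.57
F = 8 * 6.816585

54.5327 mm


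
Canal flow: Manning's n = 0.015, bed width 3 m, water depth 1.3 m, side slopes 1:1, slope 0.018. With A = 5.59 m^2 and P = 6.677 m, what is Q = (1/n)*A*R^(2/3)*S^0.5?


R = A/P = 5.59/6.677 = 0.837202
Q = (1/0.015) * 5.59 * 0.837202^(2/3) * 0.018^0.5

44.4130 m^3/s


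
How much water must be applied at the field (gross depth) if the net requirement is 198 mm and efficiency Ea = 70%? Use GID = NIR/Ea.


Ea = 70% = 0.7
GID = NIR / Ea = 198 / 0.7 = 282.8571 mm

282.8571 mm


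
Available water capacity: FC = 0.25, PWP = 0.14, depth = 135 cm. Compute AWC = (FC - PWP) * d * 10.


AWC = (FC - PWP) * d * 10
AWC = (0.25 - 0.14) * 135 * 10
AWC = 0.1100 * 135 * 10

148.5000 mm


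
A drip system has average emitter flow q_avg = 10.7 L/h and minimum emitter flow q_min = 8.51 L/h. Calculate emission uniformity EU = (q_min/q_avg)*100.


EU = (q_min/q_avg)*100 = (8.51/10.7)*100 = 79.5327%

79.5327 %


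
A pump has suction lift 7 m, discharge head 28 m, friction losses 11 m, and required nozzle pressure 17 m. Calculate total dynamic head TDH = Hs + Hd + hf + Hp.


TDH = Hs + Hd + hf + Hp = 7 + 28 + 11 + 17 = 63

63 m


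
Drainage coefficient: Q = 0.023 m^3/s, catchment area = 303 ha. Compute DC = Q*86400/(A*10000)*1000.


DC = Q * 86400 / (A * 10000) * 1000
DC = 0.023 * 86400 / (303 * 10000) * 1000
DC = 1987200.0000 / 3030000

0.6558 mm/day


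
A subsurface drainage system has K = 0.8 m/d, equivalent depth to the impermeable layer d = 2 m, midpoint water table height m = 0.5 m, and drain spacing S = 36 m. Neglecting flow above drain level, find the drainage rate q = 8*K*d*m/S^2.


q = 8*K*d*m/S^2
q = 8*0.8*2*0.5/36^2
q = 6.4000 / 1296

0.0049 m/d


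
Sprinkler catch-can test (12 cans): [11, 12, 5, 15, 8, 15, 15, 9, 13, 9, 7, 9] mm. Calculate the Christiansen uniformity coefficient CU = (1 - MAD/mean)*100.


mean = 10.666667 mm
MAD = 2.833333 mm
CU = (1 - 2.833333/10.666667)*100

73.4375 %


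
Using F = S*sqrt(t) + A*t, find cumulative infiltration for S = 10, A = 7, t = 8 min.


F = S*sqrt(t) + A*t
F = 10*sqrt(8) + 7*8
F = 10*2.828427 + 56

84.2843 mm


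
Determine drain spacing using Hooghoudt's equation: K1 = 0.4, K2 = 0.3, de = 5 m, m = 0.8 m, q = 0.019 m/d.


S^2 = 8*K2*de*m/q + 4*K1*m^2/q
S^2 = 8*0.3*5*0.8/0.019 + 4*0.4*0.8^2/0.019
S = sqrt(559.1579)

23.6465 m


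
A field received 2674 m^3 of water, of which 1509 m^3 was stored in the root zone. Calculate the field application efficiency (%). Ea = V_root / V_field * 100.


Ea = V_root / V_field * 100 = 1509 / 2674 * 100 = 56.4323%

56.4323 %


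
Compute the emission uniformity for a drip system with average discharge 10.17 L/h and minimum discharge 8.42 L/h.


EU = (q_min/q_avg)*100 = (8.42/10.17)*100 = 82.7925%

82.7925 %


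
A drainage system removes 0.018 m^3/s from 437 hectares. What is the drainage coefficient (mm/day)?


DC = Q * 86400 / (A * 10000) * 1000
DC = 0.018 * 86400 / (437 * 10000) * 1000
DC = 1555200.0000 / 4370000

0.3559 mm/day


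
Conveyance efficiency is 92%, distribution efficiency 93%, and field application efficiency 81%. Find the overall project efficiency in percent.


Ec = 0.92, Eb = 0.93, Ea = 0.81
E = 0.92 * 0.93 * 0.81 * 100 = 69.3036%

69.3036 %


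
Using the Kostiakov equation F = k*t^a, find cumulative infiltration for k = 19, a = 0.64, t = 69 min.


F = k * t^a = 19 * 69^0.64
F = 19 * 15.026693

285.5072 mm


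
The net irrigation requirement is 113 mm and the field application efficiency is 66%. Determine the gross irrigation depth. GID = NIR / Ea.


Ea = 66% = 0.66
GID = NIR / Ea = 113 / 0.66 = 171.2121 mm

171.2121 mm


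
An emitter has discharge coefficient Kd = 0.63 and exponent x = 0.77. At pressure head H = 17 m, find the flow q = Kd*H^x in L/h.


q = Kd * H^x = 0.63 * 17^0.77 = 0.63 * 8.860244

5.5820 L/h


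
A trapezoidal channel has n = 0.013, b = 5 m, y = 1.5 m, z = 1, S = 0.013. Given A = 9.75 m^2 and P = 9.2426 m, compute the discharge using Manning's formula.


R = A/P = 9.75/9.2426 = 1.054898
Q = (1/0.013) * 9.75 * 1.054898^(2/3) * 0.013^0.5

88.6149 m^3/s


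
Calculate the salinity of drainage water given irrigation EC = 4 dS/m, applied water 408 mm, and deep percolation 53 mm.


EC_dw = EC_iw * D_iw / D_dw
EC_dw = 4 * 408 / 53
EC_dw = 1632 / 53

30.7925 dS/m


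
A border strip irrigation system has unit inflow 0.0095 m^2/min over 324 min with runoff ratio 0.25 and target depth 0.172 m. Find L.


L = q*t/((1+r)*Z)
L = 0.0095*324/((1+0.25)*0.172)
L = 3.078/0.215

14.3163 m


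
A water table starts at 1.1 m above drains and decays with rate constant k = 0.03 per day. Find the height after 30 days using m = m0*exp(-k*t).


m = m0 * exp(-k*t)
m = 1.1 * exp(-0.03 * 30)
m = 1.1 * exp(-0.9000)

0.4472 m


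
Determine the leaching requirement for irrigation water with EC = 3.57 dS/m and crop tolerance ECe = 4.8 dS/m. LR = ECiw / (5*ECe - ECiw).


LR = ECiw / (5*ECe - ECiw)
LR = 3.57 / (5*4.8 - 3.57)
LR = 3.57 / 20.4300

0.1747


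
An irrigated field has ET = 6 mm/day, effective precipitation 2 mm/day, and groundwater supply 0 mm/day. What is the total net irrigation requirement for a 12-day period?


Daily deficit = ET - Pe - GW = 6 - 2 - 0 = 4 mm/day
NIR = 4 * 12 = 48 mm

48.0000 mm


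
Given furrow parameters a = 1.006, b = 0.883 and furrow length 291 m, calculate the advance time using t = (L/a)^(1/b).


t = (L/a)^(1/b)
t = (291/1.006)^(1/0.883)
t = 289.264414^(1/0.883)

612.9479 min


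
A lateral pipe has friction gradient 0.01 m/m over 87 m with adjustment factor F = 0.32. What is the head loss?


hf = J * L * F = 0.01 * 87 * 0.32 = 0.2784 m

0.2784 m


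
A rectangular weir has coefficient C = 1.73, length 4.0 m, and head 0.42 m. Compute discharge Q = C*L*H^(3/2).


Q = C * L * H^(3/2) = 1.73 * 4.0 * 0.42^1.5 = 1.73 * 4.0 * 0.272191

1.8836 m^3/s


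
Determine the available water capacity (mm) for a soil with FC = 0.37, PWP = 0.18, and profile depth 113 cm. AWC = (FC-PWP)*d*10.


AWC = (FC - PWP) * d * 10
AWC = (0.37 - 0.18) * 113 * 10
AWC = 0.1900 * 113 * 10

214.7000 mm


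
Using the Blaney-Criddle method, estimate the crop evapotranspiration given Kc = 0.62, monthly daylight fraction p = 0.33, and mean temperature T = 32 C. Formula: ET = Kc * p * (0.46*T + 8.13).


ET = Kc * p * (0.46*T + 8.13)
ET = 0.62 * 0.33 * (0.46*32 + 8.13)
ET = 0.62 * 0.33 * 22.8500

4.6751 mm/day


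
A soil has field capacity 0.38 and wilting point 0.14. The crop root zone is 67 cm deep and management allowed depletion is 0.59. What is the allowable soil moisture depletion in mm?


SMD = (FC - PWP) * d * MAD * 10
SMD = (0.38 - 0.14) * 67 * 0.59 * 10
SMD = 0.2400 * 67 * 0.59 * 10

94.8720 mm


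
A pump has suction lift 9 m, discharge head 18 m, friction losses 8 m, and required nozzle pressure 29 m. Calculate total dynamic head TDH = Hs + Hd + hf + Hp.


TDH = Hs + Hd + hf + Hp = 9 + 18 + 8 + 29 = 64

64 m


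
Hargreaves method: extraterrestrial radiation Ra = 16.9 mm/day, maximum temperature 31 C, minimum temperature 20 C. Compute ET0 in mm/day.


Tmean = (Tmax + Tmin)/2 = (31 + 20)/2 = 25.5
ET0 = 0.0023 * 16.9 * (25.5 + 17.8) * sqrt(31 - 20)
ET0 = 0.0023 * 16.9 * 43.3 * 3.316625

5.5821 mm/day


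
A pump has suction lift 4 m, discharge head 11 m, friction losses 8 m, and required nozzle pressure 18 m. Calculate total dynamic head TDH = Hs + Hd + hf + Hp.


TDH = Hs + Hd + hf + Hp = 4 + 11 + 8 + 18 = 41

41 m


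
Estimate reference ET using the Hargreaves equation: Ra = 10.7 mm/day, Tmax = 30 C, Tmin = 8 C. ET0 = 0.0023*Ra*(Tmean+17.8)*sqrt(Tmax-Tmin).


Tmean = (Tmax + Tmin)/2 = (30 + 8)/2 = 19.0
ET0 = 0.0023 * 10.7 * (19.0 + 17.8) * sqrt(30 - 8)
ET0 = 0.0023 * 10.7 * 36.8 * 4.690416

4.2479 mm/day


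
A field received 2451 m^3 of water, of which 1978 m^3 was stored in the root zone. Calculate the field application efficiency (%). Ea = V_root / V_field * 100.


Ea = V_root / V_field * 100 = 1978 / 2451 * 100 = 80.7018%

80.7018 %


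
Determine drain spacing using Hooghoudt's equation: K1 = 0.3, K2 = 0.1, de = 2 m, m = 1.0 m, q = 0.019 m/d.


S^2 = 8*K2*de*m/q + 4*K1*m^2/q
S^2 = 8*0.1*2*1.0/0.019 + 4*0.3*1.0^2/0.019
S = sqrt(147.3684)

12.1395 m


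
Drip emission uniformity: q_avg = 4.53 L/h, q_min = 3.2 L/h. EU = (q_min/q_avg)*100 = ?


EU = (q_min/q_avg)*100 = (3.2/4.53)*100 = 70.6402%

70.6402 %


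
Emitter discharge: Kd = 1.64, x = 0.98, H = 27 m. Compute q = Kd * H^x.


q = Kd * H^x = 1.64 * 27^0.98 = 1.64 * 25.277638

41.4553 L/h


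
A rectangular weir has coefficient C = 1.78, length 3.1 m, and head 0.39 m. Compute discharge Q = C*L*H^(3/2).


Q = C * L * H^(3/2) = 1.78 * 3.1 * 0.39^1.5 = 1.78 * 3.1 * 0.243555

1.3439 m^3/s


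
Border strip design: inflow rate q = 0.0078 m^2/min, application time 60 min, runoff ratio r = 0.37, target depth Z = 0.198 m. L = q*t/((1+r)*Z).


L = q*t/((1+r)*Z)
L = 0.0078*60/((1+0.37)*0.198)
L = 0.468/0.27126

1.7253 m


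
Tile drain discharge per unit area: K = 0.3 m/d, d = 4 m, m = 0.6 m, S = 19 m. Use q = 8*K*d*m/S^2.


q = 8*K*d*m/S^2
q = 8*0.3*4*0.6/19^2
q = 5.7600 / 361

0.0160 m/d


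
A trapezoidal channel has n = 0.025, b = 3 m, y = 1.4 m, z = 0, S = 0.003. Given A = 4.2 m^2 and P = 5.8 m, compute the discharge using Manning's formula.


R = A/P = 4.2/5.8 = 0.724138
Q = (1/0.025) * 4.2 * 0.724138^(2/3) * 0.003^0.5

7.4202 m^3/s


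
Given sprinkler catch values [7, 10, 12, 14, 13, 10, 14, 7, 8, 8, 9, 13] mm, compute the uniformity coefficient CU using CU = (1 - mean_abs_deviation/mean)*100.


mean = 10.416667 mm
MAD = 2.319444 mm
CU = (1 - 2.319444/10.416667)*100

77.7333 %


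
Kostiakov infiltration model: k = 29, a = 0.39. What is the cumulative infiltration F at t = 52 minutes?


F = k * t^a = 29 * 52^0.39
F = 29 * 4.669187

135.4064 mm


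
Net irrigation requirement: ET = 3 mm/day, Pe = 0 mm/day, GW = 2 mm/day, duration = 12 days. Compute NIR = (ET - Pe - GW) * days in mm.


Daily deficit = ET - Pe - GW = 3 - 0 - 2 = 1 mm/day
NIR = 1 * 12 = 12 mm

12.0000 mm


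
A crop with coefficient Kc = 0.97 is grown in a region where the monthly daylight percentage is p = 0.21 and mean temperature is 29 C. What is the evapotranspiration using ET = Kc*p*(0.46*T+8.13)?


ET = Kc * p * (0.46*T + 8.13)
ET = 0.97 * 0.21 * (0.46*29 + 8.13)
ET = 0.97 * 0.21 * 21.4700

4.3734 mm/day


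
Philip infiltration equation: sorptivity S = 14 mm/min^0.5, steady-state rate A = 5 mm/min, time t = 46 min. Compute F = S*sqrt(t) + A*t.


F = S*sqrt(t) + A*t
F = 14*sqrt(46) + 5*46
F = 14*6.782330 + 230

324.9526 mm


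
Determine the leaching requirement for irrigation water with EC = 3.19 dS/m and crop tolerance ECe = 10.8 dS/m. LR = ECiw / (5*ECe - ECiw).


LR = ECiw / (5*ECe - ECiw)
LR = 3.19 / (5*10.8 - 3.19)
LR = 3.19 / 50.8100

0.0628


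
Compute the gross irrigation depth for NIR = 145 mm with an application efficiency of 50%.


Ea = 50% = 0.5
GID = NIR / Ea = 145 / 0.5 = 290.0000 mm

290.0000 mm


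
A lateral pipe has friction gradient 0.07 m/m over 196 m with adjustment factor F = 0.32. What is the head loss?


hf = J * L * F = 0.07 * 196 * 0.32 = 4.3904 m

4.3904 m


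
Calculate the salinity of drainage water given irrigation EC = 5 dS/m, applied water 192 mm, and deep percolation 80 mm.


EC_dw = EC_iw * D_iw / D_dw
EC_dw = 5 * 192 / 80
EC_dw = 960 / 80

12.0000 dS/m


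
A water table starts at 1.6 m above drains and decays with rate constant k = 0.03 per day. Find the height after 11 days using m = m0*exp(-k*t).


m = m0 * exp(-k*t)
m = 1.6 * exp(-0.03 * 11)
m = 1.6 * exp(-0.3300)

1.1503 m


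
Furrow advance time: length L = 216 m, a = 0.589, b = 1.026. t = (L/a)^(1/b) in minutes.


t = (L/a)^(1/b)
t = (216/0.589)^(1/1.026)
t = 366.723260^(1/1.026)

315.7586 min


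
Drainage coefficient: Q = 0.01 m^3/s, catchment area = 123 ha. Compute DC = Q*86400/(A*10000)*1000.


DC = Q * 86400 / (A * 10000) * 1000
DC = 0.01 * 86400 / (123 * 10000) * 1000
DC = 864000.0000 / 1230000

0.7024 mm/day


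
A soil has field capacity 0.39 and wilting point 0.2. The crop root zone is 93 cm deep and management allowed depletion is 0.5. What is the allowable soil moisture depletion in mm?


SMD = (FC - PWP) * d * MAD * 10
SMD = (0.39 - 0.2) * 93 * 0.5 * 10
SMD = 0.1900 * 93 * 0.5 * 10

88.3500 mm


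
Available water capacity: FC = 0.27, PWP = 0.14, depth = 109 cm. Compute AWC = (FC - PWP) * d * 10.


AWC = (FC - PWP) * d * 10
AWC = (0.27 - 0.14) * 109 * 10
AWC = 0.1300 * 109 * 10

141.7000 mm


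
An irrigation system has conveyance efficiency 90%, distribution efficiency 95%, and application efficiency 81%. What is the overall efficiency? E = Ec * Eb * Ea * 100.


Ec = 0.9, Eb = 0.95, Ea = 0.81
E = 0.9 * 0.95 * 0.81 * 100 = 69.2550%

69.2550 %


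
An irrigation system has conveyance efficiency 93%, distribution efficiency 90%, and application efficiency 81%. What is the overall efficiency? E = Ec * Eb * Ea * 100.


Ec = 0.93, Eb = 0.9, Ea = 0.81
E = 0.93 * 0.9 * 0.81 * 100 = 67.7970%

67.7970 %


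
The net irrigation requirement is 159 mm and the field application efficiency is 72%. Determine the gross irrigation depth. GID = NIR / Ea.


Ea = 72% = 0.72
GID = NIR / Ea = 159 / 0.72 = 220.8333 mm

220.8333 mm


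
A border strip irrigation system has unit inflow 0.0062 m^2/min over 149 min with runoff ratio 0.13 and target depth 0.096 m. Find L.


L = q*t/((1+r)*Z)
L = 0.0062*149/((1+0.13)*0.096)
L = 0.9238/0.10848

8.5159 m


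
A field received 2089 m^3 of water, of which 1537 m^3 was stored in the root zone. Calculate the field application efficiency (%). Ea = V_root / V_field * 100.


Ea = V_root / V_field * 100 = 1537 / 2089 * 100 = 73.5759%

73.5759 %


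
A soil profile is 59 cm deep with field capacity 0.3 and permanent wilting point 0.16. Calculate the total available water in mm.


AWC = (FC - PWP) * d * 10
AWC = (0.3 - 0.16) * 59 * 10
AWC = 0.1400 * 59 * 10

82.6000 mm


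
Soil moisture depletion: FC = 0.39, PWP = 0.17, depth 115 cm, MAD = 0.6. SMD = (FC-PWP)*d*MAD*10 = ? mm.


SMD = (FC - PWP) * d * MAD * 10
SMD = (0.39 - 0.17) * 115 * 0.6 * 10
SMD = 0.2200 * 115 * 0.6 * 10

151.8000 mm


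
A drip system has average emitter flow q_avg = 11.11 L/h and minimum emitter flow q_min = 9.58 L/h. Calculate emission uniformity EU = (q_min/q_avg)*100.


EU = (q_min/q_avg)*100 = (9.58/11.11)*100 = 86.2286%

86.2286 %


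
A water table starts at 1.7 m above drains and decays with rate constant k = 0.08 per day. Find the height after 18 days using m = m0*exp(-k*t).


m = m0 * exp(-k*t)
m = 1.7 * exp(-0.08 * 18)
m = 1.7 * exp(-1.4400)

0.4028 m


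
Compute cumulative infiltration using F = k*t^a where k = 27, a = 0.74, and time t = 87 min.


F = k * t^a = 27 * 87^0.74
F = 27 * 27.242330

735.5429 mm


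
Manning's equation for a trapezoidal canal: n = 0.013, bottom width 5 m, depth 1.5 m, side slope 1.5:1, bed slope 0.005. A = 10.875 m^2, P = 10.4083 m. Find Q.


R = A/P = 10.875/10.4083 = 1.044839
Q = (1/0.013) * 10.875 * 1.044839^(2/3) * 0.005^0.5

60.9075 m^3/s


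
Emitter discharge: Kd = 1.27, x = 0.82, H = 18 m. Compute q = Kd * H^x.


q = Kd * H^x = 1.27 * 18^0.82 = 1.27 * 10.698514

13.5871 L/h


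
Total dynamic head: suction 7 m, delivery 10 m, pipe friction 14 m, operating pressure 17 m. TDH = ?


TDH = Hs + Hd + hf + Hp = 7 + 10 + 14 + 17 = 48

48 m


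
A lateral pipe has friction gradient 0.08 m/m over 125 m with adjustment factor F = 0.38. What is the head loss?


hf = J * L * F = 0.08 * 125 * 0.38 = 3.8000 m

3.8000 m


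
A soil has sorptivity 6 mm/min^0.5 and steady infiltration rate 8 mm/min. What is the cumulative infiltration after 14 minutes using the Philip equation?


F = S*sqrt(t) + A*t
F = 6*sqrt(14) + 8*14
F = 6*3.741657 + 112

134.4499 mm


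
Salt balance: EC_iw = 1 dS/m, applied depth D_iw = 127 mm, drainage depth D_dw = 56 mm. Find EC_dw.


EC_dw = EC_iw * D_iw / D_dw
EC_dw = 1 * 127 / 56
EC_dw = 127 / 56

2.2679 dS/m


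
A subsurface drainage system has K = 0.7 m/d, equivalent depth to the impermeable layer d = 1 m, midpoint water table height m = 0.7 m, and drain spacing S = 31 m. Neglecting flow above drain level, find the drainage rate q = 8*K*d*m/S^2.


q = 8*K*d*m/S^2
q = 8*0.7*1*0.7/31^2
q = 3.9200 / 961

0.0041 m/d


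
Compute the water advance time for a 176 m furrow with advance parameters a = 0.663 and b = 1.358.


t = (L/a)^(1/b)
t = (176/0.663)^(1/1.358)
t = 265.460030^(1/1.358)

60.9505 min


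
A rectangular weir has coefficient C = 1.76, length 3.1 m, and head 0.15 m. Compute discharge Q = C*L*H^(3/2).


Q = C * L * H^(3/2) = 1.76 * 3.1 * 0.15^1.5 = 1.76 * 3.1 * 0.058095

0.3170 m^3/s


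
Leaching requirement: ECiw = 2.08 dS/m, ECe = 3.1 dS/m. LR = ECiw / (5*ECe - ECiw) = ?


LR = ECiw / (5*ECe - ECiw)
LR = 2.08 / (5*3.1 - 2.08)
LR = 2.08 / 13.4200

0.1550
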